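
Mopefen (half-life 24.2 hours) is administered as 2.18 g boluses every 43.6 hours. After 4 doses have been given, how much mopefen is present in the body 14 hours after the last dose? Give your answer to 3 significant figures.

The 4 doses were given 144.8, 101.2, 57.6, 14 hours ago.
Total = 2.18·(1/2)^(144.8/24.2) + 2.18·(1/2)^(101.2/24.2) + 2.18·(1/2)^(57.6/24.2) + 2.18·(1/2)^(14/24.2)
      = 0.034455 + 0.12012 + 0.41875 + 1.4598 ≈ 2.0332 g.

2.03 g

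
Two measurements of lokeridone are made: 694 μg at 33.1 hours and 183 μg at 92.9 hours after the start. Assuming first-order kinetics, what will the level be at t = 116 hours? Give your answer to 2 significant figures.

110 μg

Over Δt = 92.9 − 33.1 = 59.8 hours, the level fell by a factor of 694/183 ≈ 3.7923.
n = log₂(3.7923) ≈ 1.9231 half-lives, so t½ = 59.8/1.9231 ≈ 31.096 hours.
From t = 92.9 to t = 116: 183 × (1/2)^((116−92.9)/31.096) ≈ 109.35 μg.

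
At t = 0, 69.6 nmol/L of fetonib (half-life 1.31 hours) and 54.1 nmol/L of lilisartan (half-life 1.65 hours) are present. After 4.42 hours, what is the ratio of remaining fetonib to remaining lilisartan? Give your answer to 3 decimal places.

fetonib: 69.6 × (1/2)^(4.42/1.31) = 69.6 × (1/2)^3.374 ≈ 6.7131 nmol/L.
lilisartan: 54.1 × (1/2)^(4.42/1.65) = 54.1 × (1/2)^2.6788 ≈ 8.4489 nmol/L.
Ratio ≈ 6.7131 / 8.4489 ≈ 0.79454.

0.795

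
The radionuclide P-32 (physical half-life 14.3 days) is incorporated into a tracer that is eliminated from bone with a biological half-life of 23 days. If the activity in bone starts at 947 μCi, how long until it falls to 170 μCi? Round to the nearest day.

1/t_eff = 1/t_phys + 1/t_biol = 1/14.3 + 1/23 = 0.11341 per day.
t_eff = 14.3 × 23 / (14.3 + 23) ≈ 8.8177 days.
n = log₂(947/170) ≈ 2.4778; t = 2.4778 × 8.8177 ≈ 21.849 days.

22 days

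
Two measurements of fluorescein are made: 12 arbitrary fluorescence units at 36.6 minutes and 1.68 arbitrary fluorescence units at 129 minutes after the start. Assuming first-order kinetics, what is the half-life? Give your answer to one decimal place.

32.6 minutes

Over Δt = 129 − 36.6 = 92.4 minutes, the level fell by a factor of 12/1.68 ≈ 7.1429.
n = log₂(7.1429) ≈ 2.8365 half-lives, so t½ = 92.4/2.8365 ≈ 32.575 minutes.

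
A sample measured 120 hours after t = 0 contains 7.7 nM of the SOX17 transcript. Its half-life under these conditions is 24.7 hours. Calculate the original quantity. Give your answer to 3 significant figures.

223 nM

Number of half-lives elapsed: n = 120/24.7 ≈ 4.8583.
A₀ = A × 2^n = 7.7 × 2^4.8583 = 7.7 × 29.006 ≈ 223.35 nM.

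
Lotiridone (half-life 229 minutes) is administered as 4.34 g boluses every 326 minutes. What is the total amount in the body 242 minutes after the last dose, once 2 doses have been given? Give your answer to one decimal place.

The 2 doses were given 568, 242 minutes ago.
Total = 4.34·(1/2)^(568/229) + 4.34·(1/2)^(242/229)
      = 0.77773 + 2.0863 ≈ 2.864 g.

2.9 g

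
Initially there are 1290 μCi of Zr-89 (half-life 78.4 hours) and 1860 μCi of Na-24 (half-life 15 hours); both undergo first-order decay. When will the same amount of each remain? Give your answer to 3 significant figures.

Set 1290·(1/2)^(t/78.4) = 1860·(1/2)^(t/15).
Taking log₂: log₂(1290/1860) = t·(1/78.4 − 1/15).
log₂(0.69355) = -0.52793; 1/78.4 − 1/15 = -0.053912.
t = -0.52793 / -0.053912 ≈ 9.7925 hours.

9.79 hours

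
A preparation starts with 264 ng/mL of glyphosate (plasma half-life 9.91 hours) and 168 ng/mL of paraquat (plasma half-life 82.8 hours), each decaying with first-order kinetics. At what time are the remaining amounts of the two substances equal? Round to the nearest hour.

Set 264·(1/2)^(t/9.91) = 168·(1/2)^(t/82.8).
Taking log₂: log₂(264/168) = t·(1/9.91 − 1/82.8).
log₂(1.5714) = 0.65208; 1/9.91 − 1/82.8 = 0.088831.
t = 0.65208 / 0.088831 ≈ 7.3407 hours.

7 hours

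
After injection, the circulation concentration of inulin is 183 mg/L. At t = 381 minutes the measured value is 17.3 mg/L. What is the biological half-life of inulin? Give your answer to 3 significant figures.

A/A₀ = 17.3/183 ≈ 0.094536.
n = log₂(10.578) ≈ 3.403 half-lives elapsed in 381 minutes.
t½ = 381/3.403 ≈ 111.96 minutes.

112 minutes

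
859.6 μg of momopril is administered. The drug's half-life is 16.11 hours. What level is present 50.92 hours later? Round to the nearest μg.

96 μg

Number of half-lives: n = 50.92/16.11 ≈ 3.1608.
Remaining = 859.6 × (1/2)^3.1608 = 859.6 × 0.11182 ≈ 96.119 μg.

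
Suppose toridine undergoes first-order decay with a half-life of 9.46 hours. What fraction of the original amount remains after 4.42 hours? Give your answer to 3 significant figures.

0.723

n = 4.42/9.46 ≈ 0.46723 half-lives.
Fraction remaining = (1/2)^0.46723 ≈ 0.72335.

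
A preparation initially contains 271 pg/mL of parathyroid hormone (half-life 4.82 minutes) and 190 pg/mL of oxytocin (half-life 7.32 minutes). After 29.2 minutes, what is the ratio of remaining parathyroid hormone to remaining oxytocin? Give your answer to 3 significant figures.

0.340

parathyroid hormone: 271 × (1/2)^(29.2/4.82) = 271 × (1/2)^6.0581 ≈ 4.0673 pg/mL.
oxytocin: 190 × (1/2)^(29.2/7.32) = 190 × (1/2)^3.9891 ≈ 11.965 pg/mL.
Ratio ≈ 4.0673 / 11.965 ≈ 0.33992.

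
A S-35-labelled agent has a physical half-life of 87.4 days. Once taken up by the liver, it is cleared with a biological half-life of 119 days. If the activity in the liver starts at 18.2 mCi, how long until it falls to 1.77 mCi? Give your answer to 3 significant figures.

1/t_eff = 1/t_phys + 1/t_biol = 1/87.4 + 1/119 = 0.019845 per day.
t_eff = 87.4 × 119 / (87.4 + 119) ≈ 50.391 days.
n = log₂(18.2/1.77) ≈ 3.3621; t = 3.3621 × 50.391 ≈ 169.42 days.

169 days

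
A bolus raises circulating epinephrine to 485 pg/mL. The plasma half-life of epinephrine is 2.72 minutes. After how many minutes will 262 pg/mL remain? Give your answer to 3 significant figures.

2.42 minutes

Fraction remaining = 262/485 ≈ 0.54021.
n = log₂(485/262) = ln(1.8511)/ln 2 ≈ 0.88842 half-lives.
t = n × t½ = 0.88842 × 2.72 ≈ 2.4165 minutes.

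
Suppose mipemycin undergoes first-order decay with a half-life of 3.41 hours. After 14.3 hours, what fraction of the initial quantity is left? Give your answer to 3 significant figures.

0.0547

n = 14.3/3.41 ≈ 4.1935 half-lives.
Fraction remaining = (1/2)^4.1935 ≈ 0.054653.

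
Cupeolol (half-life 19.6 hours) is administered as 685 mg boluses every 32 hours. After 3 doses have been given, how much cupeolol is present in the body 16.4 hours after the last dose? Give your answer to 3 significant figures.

547 mg

The 3 doses were given 80.4, 48.4, 16.4 hours ago.
Total = 685·(1/2)^(80.4/19.6) + 685·(1/2)^(48.4/19.6) + 685·(1/2)^(16.4/19.6)
      = 39.889 + 123.69 + 383.54 ≈ 547.12 mg.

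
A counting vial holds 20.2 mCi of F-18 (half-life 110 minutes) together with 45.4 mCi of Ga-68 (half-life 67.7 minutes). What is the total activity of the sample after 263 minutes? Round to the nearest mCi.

F-18: 20.2 × (1/2)^(263/110) = 20.2 × (1/2)^2.3909 ≈ 3.8514 mCi.
Ga-68: 45.4 × (1/2)^(263/67.7) = 45.4 × (1/2)^3.8848 ≈ 3.0734 mCi.
Total = 3.8514 + 3.0734 ≈ 6.9248 mCi.

7 mCi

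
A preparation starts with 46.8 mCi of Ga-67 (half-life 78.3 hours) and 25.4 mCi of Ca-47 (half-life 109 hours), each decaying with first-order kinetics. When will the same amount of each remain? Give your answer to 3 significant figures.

Set 46.8·(1/2)^(t/78.3) = 25.4·(1/2)^(t/109).
Taking log₂: log₂(46.8/25.4) = t·(1/78.3 − 1/109).
log₂(1.8425) = 0.88168; 1/78.3 − 1/109 = 0.0035971.
t = 0.88168 / 0.0035971 ≈ 245.11 hours.

245 hours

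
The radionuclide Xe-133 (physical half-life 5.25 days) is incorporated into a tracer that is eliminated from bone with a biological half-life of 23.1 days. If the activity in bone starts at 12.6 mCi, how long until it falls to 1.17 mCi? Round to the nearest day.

15 days

1/t_eff = 1/t_phys + 1/t_biol = 1/5.25 + 1/23.1 = 0.23377 per day.
t_eff = 5.25 × 23.1 / (5.25 + 23.1) ≈ 4.2778 days.
n = log₂(12.6/1.17) ≈ 3.4288; t = 3.4288 × 4.2778 ≈ 14.668 days.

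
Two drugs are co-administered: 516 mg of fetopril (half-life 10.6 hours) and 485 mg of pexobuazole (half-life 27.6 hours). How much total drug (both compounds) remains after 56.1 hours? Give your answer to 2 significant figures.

fetopril: 516 × (1/2)^(56.1/10.6) = 516 × (1/2)^5.2925 ≈ 13.166 mg.
pexobuazole: 485 × (1/2)^(56.1/27.6) = 485 × (1/2)^2.0326 ≈ 118.54 mg.
Total = 13.166 + 118.54 ≈ 131.71 mg.

130 mg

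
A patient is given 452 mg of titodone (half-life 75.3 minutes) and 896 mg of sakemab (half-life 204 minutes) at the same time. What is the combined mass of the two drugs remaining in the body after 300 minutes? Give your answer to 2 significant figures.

350 mg

titodone: 452 × (1/2)^(300/75.3) = 452 × (1/2)^3.9841 ≈ 28.564 mg.
sakemab: 896 × (1/2)^(300/204) = 896 × (1/2)^1.4706 ≈ 323.31 mg.
Total = 28.564 + 323.31 ≈ 351.87 mg.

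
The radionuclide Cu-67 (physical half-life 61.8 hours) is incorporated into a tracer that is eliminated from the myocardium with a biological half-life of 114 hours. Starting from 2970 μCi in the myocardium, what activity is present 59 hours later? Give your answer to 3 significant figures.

1070 μCi

1/t_eff = 1/t_phys + 1/t_biol = 1/61.8 + 1/114 = 0.024953 per hour.
t_eff = 61.8 × 114 / (61.8 + 114) ≈ 40.075 hours.
Remaining = 2970 × (1/2)^(59/40.075) = 2970 × (1/2)^1.4722 ≈ 1070.5 μCi.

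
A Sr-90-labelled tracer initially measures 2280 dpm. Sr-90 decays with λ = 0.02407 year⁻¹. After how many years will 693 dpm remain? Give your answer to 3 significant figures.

49.5 years

t½ = ln 2 / λ = 0.69315 / 0.02407 ≈ 28.797 years.
Fraction remaining = 693/2280 ≈ 0.30395.
n = log₂(2280/693) = ln(3.29)/ln 2 ≈ 1.7181 half-lives.
t = n × t½ = 1.7181 × 28.797 ≈ 49.477 years.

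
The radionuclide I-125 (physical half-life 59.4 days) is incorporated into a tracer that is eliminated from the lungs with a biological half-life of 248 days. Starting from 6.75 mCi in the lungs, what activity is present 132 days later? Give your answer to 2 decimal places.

1/t_eff = 1/t_phys + 1/t_biol = 1/59.4 + 1/248 = 0.020867 per day.
t_eff = 59.4 × 248 / (59.4 + 248) ≈ 47.922 days.
Remaining = 6.75 × (1/2)^(132/47.922) = 6.75 × (1/2)^2.7545 ≈ 1.0003 mCi.

1.00 mCi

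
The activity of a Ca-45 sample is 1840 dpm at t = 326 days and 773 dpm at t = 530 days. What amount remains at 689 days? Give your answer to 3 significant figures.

Over Δt = 530 − 326 = 204 days, the level fell by a factor of 1840/773 ≈ 2.3803.
n = log₂(2.3803) ≈ 1.2512 half-lives, so t½ = 204/1.2512 ≈ 163.05 days.
From t = 530 to t = 689: 773 × (1/2)^((689−530)/163.05) ≈ 393.21 dpm.

393 dpm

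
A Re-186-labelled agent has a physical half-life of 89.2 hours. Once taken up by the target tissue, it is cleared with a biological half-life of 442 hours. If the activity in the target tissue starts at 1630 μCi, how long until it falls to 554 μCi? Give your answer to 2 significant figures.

1/t_eff = 1/t_phys + 1/t_biol = 1/89.2 + 1/442 = 0.013473 per hour.
t_eff = 89.2 × 442 / (89.2 + 442) ≈ 74.221 hours.
n = log₂(1630/554) ≈ 1.5569; t = 1.5569 × 74.221 ≈ 115.56 hours.

120 hours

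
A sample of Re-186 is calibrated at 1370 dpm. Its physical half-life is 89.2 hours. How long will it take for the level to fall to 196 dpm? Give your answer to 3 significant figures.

250 hours

Fraction remaining = 196/1370 ≈ 0.14307.
n = log₂(1370/196) = ln(6.9898)/ln 2 ≈ 2.8053 half-lives.
t = n × t½ = 2.8053 × 89.2 ≈ 250.23 hours.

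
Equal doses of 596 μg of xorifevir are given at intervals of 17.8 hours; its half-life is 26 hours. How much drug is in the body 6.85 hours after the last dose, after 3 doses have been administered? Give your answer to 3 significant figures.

998 μg

The 3 doses were given 42.45, 24.65, 6.85 hours ago.
Total = 596·(1/2)^(42.45/26) + 596·(1/2)^(24.65/26) + 596·(1/2)^(6.85/26)
      = 192.2 + 308.92 + 496.52 ≈ 997.64 μg.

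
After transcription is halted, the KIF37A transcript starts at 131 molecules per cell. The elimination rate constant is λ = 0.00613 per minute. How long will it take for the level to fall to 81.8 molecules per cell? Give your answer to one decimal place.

t½ = ln 2 / λ = 0.69315 / 0.00613 ≈ 113.07 minutes.
Fraction remaining = 81.8/131 ≈ 0.62443.
n = log₂(131/81.8) = ln(1.6015)/ln 2 ≈ 0.67939 half-lives.
t = n × t½ = 0.67939 × 113.07 ≈ 76.822 minutes.

76.8 minutes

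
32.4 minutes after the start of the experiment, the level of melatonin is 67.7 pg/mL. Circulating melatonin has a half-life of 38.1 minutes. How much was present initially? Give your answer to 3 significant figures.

122 pg/mL

Number of half-lives elapsed: n = 32.4/38.1 ≈ 0.85039.
A₀ = A × 2^n = 67.7 × 2^0.85039 = 67.7 × 1.803 ≈ 122.06 pg/mL.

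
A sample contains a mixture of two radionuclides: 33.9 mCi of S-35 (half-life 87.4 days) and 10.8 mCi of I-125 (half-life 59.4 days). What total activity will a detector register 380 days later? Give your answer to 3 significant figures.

S-35: 33.9 × (1/2)^(380/87.4) = 33.9 × (1/2)^4.3478 ≈ 1.6648 mCi.
I-125: 10.8 × (1/2)^(380/59.4) = 10.8 × (1/2)^6.3973 ≈ 0.12813 mCi.
Total = 1.6648 + 0.12813 ≈ 1.793 mCi.

1.79 mCi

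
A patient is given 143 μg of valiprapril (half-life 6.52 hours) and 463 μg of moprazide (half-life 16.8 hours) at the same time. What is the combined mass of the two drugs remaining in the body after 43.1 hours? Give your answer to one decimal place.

79.7 μg

valiprapril: 143 × (1/2)^(43.1/6.52) = 143 × (1/2)^6.6104 ≈ 1.4635 μg.
moprazide: 463 × (1/2)^(43.1/16.8) = 463 × (1/2)^2.5655 ≈ 78.216 μg.
Total = 1.4635 + 78.216 ≈ 79.68 μg.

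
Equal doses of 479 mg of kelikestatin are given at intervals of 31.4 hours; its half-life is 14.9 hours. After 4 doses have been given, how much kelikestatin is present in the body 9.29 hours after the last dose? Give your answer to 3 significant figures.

404 mg

The 4 doses were given 103.49, 72.09, 40.69, 9.29 hours ago.
Total = 479·(1/2)^(103.49/14.9) + 479·(1/2)^(72.09/14.9) + 479·(1/2)^(40.69/14.9) + 479·(1/2)^(9.29/14.9)
      = 3.8859 + 16.745 + 72.154 + 310.92 ≈ 403.7 mg.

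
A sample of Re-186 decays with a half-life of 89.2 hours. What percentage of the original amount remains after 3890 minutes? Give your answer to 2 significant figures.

3890 minutes = 64.8333 hours.
n = 64.8333/89.2 ≈ 0.72683 half-lives.
Fraction remaining = (1/2)^0.72683 ≈ 0.60423, i.e. 60.423%.

60%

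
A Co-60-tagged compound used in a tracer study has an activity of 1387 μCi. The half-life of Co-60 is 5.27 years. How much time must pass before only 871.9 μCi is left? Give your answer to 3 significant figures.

Fraction remaining = 871.9/1387 ≈ 0.62862.
n = log₂(1387/871.9) = ln(1.5908)/ln 2 ≈ 0.66973 half-lives.
t = n × t½ = 0.66973 × 5.27 ≈ 3.5295 years.

3.53 years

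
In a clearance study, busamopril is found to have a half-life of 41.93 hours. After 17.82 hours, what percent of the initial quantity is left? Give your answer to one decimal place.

n = 17.82/41.93 ≈ 0.42499 half-lives.
Fraction remaining = (1/2)^0.42499 ≈ 0.74484, i.e. 74.484%.

74.5%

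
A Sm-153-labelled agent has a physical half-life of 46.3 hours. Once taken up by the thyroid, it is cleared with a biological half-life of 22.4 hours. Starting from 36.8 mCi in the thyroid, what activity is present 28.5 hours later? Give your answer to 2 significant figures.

1/t_eff = 1/t_phys + 1/t_biol = 1/46.3 + 1/22.4 = 0.066241 per hour.
t_eff = 46.3 × 22.4 / (46.3 + 22.4) ≈ 15.096 hours.
Remaining = 36.8 × (1/2)^(28.5/15.096) = 36.8 × (1/2)^1.8879 ≈ 9.9436 mCi.

9.9 mCi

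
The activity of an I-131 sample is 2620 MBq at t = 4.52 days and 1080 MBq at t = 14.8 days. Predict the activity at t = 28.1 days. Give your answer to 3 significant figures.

Over Δt = 14.8 − 4.52 = 10.28 days, the level fell by a factor of 2620/1080 ≈ 2.4259.
n = log₂(2.4259) ≈ 1.2785 half-lives, so t½ = 10.28/1.2785 ≈ 8.0404 days.
From t = 14.8 to t = 28.1: 1080 × (1/2)^((28.1−14.8)/8.0404) ≈ 343.15 MBq.

343 MBq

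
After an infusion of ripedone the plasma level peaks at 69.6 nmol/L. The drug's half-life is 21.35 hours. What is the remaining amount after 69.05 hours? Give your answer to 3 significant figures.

Number of half-lives: n = 69.05/21.35 ≈ 3.2342.
Remaining = 69.6 × (1/2)^3.2342 = 69.6 × 0.10627 ≈ 7.3964 nmol/L.

7.40 nmol/L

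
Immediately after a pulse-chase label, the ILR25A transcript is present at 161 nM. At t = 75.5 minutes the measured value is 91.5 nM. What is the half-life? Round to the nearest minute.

93 minutes

A/A₀ = 91.5/161 ≈ 0.56832.
n = log₂(1.7596) ≈ 0.81522 half-lives elapsed in 75.5 minutes.
t½ = 75.5/0.81522 ≈ 92.613 minutes.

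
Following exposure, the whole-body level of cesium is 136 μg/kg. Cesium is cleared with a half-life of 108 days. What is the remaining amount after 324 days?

Elapsed time is 3 half-lives (324/108).
Each half-life halves the amount: 136 × (1/2)^3 = 136/8 = 17 μg/kg.

17 μg/kg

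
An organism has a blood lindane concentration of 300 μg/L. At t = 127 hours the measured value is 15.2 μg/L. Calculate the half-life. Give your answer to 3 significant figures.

29.5 hours

A/A₀ = 15.2/300 ≈ 0.050667.
n = log₂(19.737) ≈ 4.3028 half-lives elapsed in 127 hours.
t½ = 127/4.3028 ≈ 29.516 hours.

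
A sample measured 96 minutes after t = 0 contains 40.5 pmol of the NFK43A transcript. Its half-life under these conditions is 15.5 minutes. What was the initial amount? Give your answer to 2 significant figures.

3000 pmol

Number of half-lives elapsed: n = 96/15.5 ≈ 6.1935.
A₀ = A × 2^n = 40.5 × 2^6.1935 = 40.5 × 73.189 ≈ 2964.1 pmol.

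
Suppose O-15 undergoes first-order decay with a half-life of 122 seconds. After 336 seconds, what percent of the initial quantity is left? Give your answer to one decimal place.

n = 336/122 ≈ 2.7541 half-lives.
Fraction remaining = (1/2)^2.7541 ≈ 0.14823, i.e. 14.823%.

14.8%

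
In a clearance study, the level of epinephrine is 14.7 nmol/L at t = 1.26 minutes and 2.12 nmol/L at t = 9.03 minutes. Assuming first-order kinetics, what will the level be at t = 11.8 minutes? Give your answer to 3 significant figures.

1.06 nmol/L

Over Δt = 9.03 − 1.26 = 7.77 minutes, the level fell by a factor of 14.7/2.12 ≈ 6.934.
n = log₂(6.934) ≈ 2.7937 half-lives, so t½ = 7.77/2.7937 ≈ 2.7813 minutes.
From t = 9.03 to t = 11.8: 2.12 × (1/2)^((11.8−9.03)/2.7813) ≈ 1.063 nmol/L.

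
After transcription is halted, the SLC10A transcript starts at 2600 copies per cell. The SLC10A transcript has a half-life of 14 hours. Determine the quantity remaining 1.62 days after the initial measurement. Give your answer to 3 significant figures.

Convert the elapsed time: 1.62 days = 38.88 hours.
Number of half-lives: n = 38.88/14 ≈ 2.7771.
Remaining = 2600 × (1/2)^2.7771 = 2600 × 0.14588 ≈ 379.29 copies per cell.

379 copies per cell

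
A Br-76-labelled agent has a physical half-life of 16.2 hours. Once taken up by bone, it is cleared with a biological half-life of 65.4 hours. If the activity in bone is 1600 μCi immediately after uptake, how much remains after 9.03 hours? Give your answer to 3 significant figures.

1/t_eff = 1/t_phys + 1/t_biol = 1/16.2 + 1/65.4 = 0.077019 per hour.
t_eff = 16.2 × 65.4 / (16.2 + 65.4) ≈ 12.984 hours.
Remaining = 1600 × (1/2)^(9.03/12.984) = 1600 × (1/2)^0.69548 ≈ 988.01 μCi.

988 μCi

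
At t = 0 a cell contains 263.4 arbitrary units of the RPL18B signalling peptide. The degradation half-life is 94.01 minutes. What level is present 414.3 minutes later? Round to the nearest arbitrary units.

12 arbitrary units

Number of half-lives: n = 414.3/94.01 ≈ 4.407.
Remaining = 263.4 × (1/2)^4.407 = 263.4 × 0.047138 ≈ 12.416 arbitrary units.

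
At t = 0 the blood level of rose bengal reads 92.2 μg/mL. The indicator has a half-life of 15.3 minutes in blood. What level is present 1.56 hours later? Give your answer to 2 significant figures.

1.3 μg/mL

Convert the elapsed time: 1.56 hours = 93.6 minutes.
Number of half-lives: n = 93.6/15.3 ≈ 6.1176.
Remaining = 92.2 × (1/2)^6.1176 = 92.2 × 0.014401 ≈ 1.3278 μg/mL.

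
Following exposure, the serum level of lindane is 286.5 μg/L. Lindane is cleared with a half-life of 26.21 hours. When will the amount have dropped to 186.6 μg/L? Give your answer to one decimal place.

Fraction remaining = 186.6/286.5 ≈ 0.65131.
n = log₂(286.5/186.6) = ln(1.5354)/ln 2 ≈ 0.61859 half-lives.
t = n × t½ = 0.61859 × 26.21 ≈ 16.213 hours.

16.2 hours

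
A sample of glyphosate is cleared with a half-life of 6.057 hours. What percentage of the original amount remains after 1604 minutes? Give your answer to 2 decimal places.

1604 minutes = 26.7333 hours.
n = 26.7333/6.057 ≈ 4.4136 half-lives.
Fraction remaining = (1/2)^4.4136 ≈ 0.046921, i.e. 4.6921%.

4.69%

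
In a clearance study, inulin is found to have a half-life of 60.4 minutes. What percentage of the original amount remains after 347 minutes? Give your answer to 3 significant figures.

n = 347/60.4 ≈ 5.745 half-lives.
Fraction remaining = (1/2)^5.745 ≈ 0.018645, i.e. 1.8645%.

1.86%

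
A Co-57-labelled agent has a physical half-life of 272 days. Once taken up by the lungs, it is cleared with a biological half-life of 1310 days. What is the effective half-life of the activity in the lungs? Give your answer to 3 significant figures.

225 days

1/t_eff = 1/t_phys + 1/t_biol = 1/272 + 1/1310 = 0.0044398 per day.
t_eff = 272 × 1310 / (272 + 1310) ≈ 225.23 days.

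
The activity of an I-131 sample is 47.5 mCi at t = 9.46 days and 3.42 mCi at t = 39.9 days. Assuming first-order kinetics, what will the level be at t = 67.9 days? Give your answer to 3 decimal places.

Over Δt = 39.9 − 9.46 = 30.44 days, the level fell by a factor of 47.5/3.42 ≈ 13.889.
n = log₂(13.889) ≈ 3.7959 half-lives, so t½ = 30.44/3.7959 ≈ 8.0193 days.
From t = 39.9 to t = 67.9: 3.42 × (1/2)^((67.9−39.9)/8.0193) ≈ 0.30406 mCi.

0.304 mCi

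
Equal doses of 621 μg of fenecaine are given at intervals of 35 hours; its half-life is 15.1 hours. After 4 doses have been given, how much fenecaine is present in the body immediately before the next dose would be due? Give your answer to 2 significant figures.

The 4 doses were given 140, 105, 70, 35 hours ago.
Total = 621·(1/2)^(140/15.1) + 621·(1/2)^(105/15.1) + 621·(1/2)^(70/15.1) + 621·(1/2)^(35/15.1)
      = 1.0048 + 5.01 + 24.98 + 124.55 ≈ 155.54 μg.

160 μg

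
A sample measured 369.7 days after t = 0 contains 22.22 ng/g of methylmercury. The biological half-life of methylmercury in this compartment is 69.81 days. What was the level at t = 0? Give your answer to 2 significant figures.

Number of half-lives elapsed: n = 369.7/69.81 ≈ 5.2958.
A₀ = A × 2^n = 22.22 × 2^5.2958 = 22.22 × 39.282 ≈ 872.85 ng/g.

870 ng/g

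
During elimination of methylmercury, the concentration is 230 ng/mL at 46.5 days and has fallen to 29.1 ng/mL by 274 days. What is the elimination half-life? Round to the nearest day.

76 days

Over Δt = 274 − 46.5 = 227.5 days, the level fell by a factor of 230/29.1 ≈ 7.9038.
n = log₂(7.9038) ≈ 2.9825 half-lives, so t½ = 227.5/2.9825 ≈ 76.277 days.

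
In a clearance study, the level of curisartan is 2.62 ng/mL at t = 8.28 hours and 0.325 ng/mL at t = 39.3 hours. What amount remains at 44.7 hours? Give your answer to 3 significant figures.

0.226 ng/mL

Over Δt = 39.3 − 8.28 = 31.02 hours, the level fell by a factor of 2.62/0.325 ≈ 8.0615.
n = log₂(8.0615) ≈ 3.0111 half-lives, so t½ = 31.02/3.0111 ≈ 10.302 hours.
From t = 39.3 to t = 44.7: 0.325 × (1/2)^((44.7−39.3)/10.302) ≈ 0.22599 ng/mL.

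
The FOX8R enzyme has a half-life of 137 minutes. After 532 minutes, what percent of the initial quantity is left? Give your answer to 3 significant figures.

6.78%

n = 532/137 ≈ 3.8832 half-lives.
Fraction remaining = (1/2)^3.8832 ≈ 0.06777, i.e. 6.777%.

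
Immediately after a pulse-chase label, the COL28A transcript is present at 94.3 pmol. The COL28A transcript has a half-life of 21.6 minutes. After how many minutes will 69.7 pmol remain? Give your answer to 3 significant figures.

Fraction remaining = 69.7/94.3 ≈ 0.73913.
n = log₂(94.3/69.7) = ln(1.3529)/ln 2 ≈ 0.4361 half-lives.
t = n × t½ = 0.4361 × 21.6 ≈ 9.4197 minutes.

9.42 minutes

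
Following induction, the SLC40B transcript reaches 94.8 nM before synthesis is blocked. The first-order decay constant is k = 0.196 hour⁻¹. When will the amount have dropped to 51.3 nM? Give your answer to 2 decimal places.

3.13 hours

t½ = ln 2 / k = 0.69315 / 0.196 ≈ 3.5365 hours.
Fraction remaining = 51.3/94.8 ≈ 0.54114.
n = log₂(94.8/51.3) = ln(1.848)/ln 2 ≈ 0.88593 half-lives.
t = n × t½ = 0.88593 × 3.5365 ≈ 3.1331 hours.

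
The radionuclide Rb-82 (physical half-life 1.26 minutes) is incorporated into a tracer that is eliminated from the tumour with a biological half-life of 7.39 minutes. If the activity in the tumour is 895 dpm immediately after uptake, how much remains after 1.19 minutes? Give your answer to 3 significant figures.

1/t_eff = 1/t_phys + 1/t_biol = 1/1.26 + 1/7.39 = 0.92897 per minute.
t_eff = 1.26 × 7.39 / (1.26 + 7.39) ≈ 1.0765 minutes.
Remaining = 895 × (1/2)^(1.19/1.0765) = 895 × (1/2)^1.1055 ≈ 415.95 dpm.

416 dpm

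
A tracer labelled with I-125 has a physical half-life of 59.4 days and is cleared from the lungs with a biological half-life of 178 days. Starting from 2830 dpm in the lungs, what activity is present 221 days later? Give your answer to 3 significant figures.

90.8 dpm

1/t_eff = 1/t_phys + 1/t_biol = 1/59.4 + 1/178 = 0.022453 per day.
t_eff = 59.4 × 178 / (59.4 + 178) ≈ 44.537 days.
Remaining = 2830 × (1/2)^(221/44.537) = 2830 × (1/2)^4.9621 ≈ 90.791 dpm.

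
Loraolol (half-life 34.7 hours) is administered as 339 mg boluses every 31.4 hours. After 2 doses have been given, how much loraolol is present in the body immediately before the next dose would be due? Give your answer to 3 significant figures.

278 mg

The 2 doses were given 62.8, 31.4 hours ago.
Total = 339·(1/2)^(62.8/34.7) + 339·(1/2)^(31.4/34.7)
      = 96.693 + 181.05 ≈ 277.74 mg.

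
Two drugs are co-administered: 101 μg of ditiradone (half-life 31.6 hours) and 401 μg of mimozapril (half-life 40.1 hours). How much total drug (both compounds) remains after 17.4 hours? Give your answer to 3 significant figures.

ditiradone: 101 × (1/2)^(17.4/31.6) = 101 × (1/2)^0.55063 ≈ 68.955 μg.
mimozapril: 401 × (1/2)^(17.4/40.1) = 401 × (1/2)^0.43392 ≈ 296.84 μg.
Total = 68.955 + 296.84 ≈ 365.8 μg.

366 μg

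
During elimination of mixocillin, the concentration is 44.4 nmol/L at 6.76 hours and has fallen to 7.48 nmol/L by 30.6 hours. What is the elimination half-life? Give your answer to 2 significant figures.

9.3 hours

Over Δt = 30.6 − 6.76 = 23.84 hours, the level fell by a factor of 44.4/7.48 ≈ 5.9358.
n = log₂(5.9358) ≈ 2.5694 half-lives, so t½ = 23.84/2.5694 ≈ 9.2783 hours.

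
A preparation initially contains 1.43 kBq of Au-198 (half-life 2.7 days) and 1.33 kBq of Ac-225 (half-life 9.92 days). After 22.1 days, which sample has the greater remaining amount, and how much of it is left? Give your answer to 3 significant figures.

Ac-225, 0.284 kBq

Au-198: 1.43 × (1/2)^8.1852 ≈ 0.004913 kBq.
Ac-225: 1.33 × (1/2)^2.2278 ≈ 0.28393 kBq.
Ac-225 has more remaining, at ≈ 0.28393 kBq.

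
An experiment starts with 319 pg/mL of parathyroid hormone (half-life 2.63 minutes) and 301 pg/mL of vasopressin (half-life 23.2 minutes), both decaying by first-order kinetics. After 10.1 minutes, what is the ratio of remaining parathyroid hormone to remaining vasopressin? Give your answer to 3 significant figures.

0.100

parathyroid hormone: 319 × (1/2)^(10.1/2.63) = 319 × (1/2)^3.8403 ≈ 22.271 pg/mL.
vasopressin: 301 × (1/2)^(10.1/23.2) = 301 × (1/2)^0.43534 ≈ 222.59 pg/mL.
Ratio ≈ 22.271 / 222.59 ≈ 0.10005.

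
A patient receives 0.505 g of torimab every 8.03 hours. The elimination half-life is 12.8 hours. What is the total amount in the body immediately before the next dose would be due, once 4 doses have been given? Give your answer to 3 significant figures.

The 4 doses were given 32.12, 24.09, 16.06, 8.03 hours ago.
Total = 0.505·(1/2)^(32.12/12.8) + 0.505·(1/2)^(24.09/12.8) + 0.505·(1/2)^(16.06/12.8) + 0.505·(1/2)^(8.03/12.8)
      = 0.088694 + 0.13701 + 0.21164 + 0.32692 ≈ 0.76426 g.

0.764 g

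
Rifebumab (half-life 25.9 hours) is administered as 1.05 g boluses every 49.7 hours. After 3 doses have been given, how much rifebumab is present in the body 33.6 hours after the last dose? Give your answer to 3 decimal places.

0.570 g

The 3 doses were given 133, 83.3, 33.6 hours ago.
Total = 1.05·(1/2)^(133/25.9) + 1.05·(1/2)^(83.3/25.9) + 1.05·(1/2)^(33.6/25.9)
      = 0.029879 + 0.11298 + 0.42723 ≈ 0.57009 g.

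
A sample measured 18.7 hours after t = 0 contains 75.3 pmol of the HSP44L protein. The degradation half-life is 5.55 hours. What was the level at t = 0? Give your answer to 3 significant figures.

Number of half-lives elapsed: n = 18.7/5.55 ≈ 3.3694.
A₀ = A × 2^n = 75.3 × 2^3.3694 = 75.3 × 10.334 ≈ 778.17 pmol.

778 pmol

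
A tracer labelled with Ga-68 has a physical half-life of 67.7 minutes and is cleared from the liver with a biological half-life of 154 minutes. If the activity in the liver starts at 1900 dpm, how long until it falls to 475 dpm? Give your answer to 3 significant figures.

1/t_eff = 1/t_phys + 1/t_biol = 1/67.7 + 1/154 = 0.021265 per minute.
t_eff = 67.7 × 154 / (67.7 + 154) ≈ 47.027 minutes.
n = log₂(1900/475) ≈ 2; t = 2 × 47.027 ≈ 94.053 minutes.

94.1 minutes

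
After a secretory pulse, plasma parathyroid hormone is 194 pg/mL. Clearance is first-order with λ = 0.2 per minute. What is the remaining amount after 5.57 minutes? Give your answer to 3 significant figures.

63.7 pg/mL

t½ = ln 2 / λ = 0.69315 / 0.2 ≈ 3.4657 minutes.
Number of half-lives: n = 5.57/3.4657 ≈ 1.6072.
Remaining = 194 × (1/2)^1.6072 = 194 × 0.32824 ≈ 63.679 pg/mL.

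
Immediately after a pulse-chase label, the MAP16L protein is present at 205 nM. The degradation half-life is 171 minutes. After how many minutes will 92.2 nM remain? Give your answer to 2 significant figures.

200 minutes

Fraction remaining = 92.2/205 ≈ 0.44976.
n = log₂(205/92.2) = ln(2.2234)/ln 2 ≈ 1.1528 half-lives.
t = n × t½ = 1.1528 × 171 ≈ 197.13 minutes.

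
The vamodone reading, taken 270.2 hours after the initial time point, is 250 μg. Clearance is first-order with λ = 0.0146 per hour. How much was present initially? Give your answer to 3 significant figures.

12900 μg

t½ = ln 2 / λ = 0.69315 / 0.0146 ≈ 47.476 hours.
Number of half-lives elapsed: n = 270.2/47.476 ≈ 5.6913.
A₀ = A × 2^n = 250 × 2^5.6913 = 250 × 51.672 ≈ 12918 μg.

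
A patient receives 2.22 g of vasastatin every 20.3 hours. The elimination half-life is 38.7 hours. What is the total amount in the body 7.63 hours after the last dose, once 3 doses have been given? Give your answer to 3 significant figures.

4.22 g

The 3 doses were given 48.23, 27.93, 7.63 hours ago.
Total = 2.22·(1/2)^(48.23/38.7) + 2.22·(1/2)^(27.93/38.7) + 2.22·(1/2)^(7.63/38.7)
      = 0.93582 + 1.3462 + 1.9364 ≈ 4.2184 g.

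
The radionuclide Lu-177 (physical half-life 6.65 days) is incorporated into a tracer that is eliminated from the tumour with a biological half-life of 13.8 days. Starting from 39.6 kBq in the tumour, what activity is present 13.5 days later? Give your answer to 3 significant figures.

1/t_eff = 1/t_phys + 1/t_biol = 1/6.65 + 1/13.8 = 0.22284 per day.
t_eff = 6.65 × 13.8 / (6.65 + 13.8) ≈ 4.4875 days.
Remaining = 39.6 × (1/2)^(13.5/4.4875) = 39.6 × (1/2)^3.0083 ≈ 4.9215 kBq.

4.92 kBq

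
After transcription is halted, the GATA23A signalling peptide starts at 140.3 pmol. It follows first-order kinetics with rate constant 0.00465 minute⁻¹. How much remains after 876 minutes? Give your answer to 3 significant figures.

t½ = ln 2 / k = 0.69315 / 0.00465 ≈ 149.06 minutes.
Number of half-lives: n = 876/149.06 ≈ 5.8767.
Remaining = 140.3 × (1/2)^5.8767 = 140.3 × 0.017019 ≈ 2.3878 pmol.

2.39 pmol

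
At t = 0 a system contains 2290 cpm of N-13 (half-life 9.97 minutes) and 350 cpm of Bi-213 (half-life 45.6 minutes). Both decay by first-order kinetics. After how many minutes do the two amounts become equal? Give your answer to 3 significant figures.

Set 2290·(1/2)^(t/9.97) = 350·(1/2)^(t/45.6).
Taking log₂: log₂(2290/350) = t·(1/9.97 − 1/45.6).
log₂(6.5429) = 2.7099; 1/9.97 − 1/45.6 = 0.078371.
t = 2.7099 / 0.078371 ≈ 34.578 minutes.

34.6 minutes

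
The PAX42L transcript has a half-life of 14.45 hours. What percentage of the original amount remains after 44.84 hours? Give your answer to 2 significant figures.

n = 44.84/14.45 ≈ 3.1031 half-lives.
Fraction remaining = (1/2)^3.1031 ≈ 0.11638, i.e. 11.638%.

12%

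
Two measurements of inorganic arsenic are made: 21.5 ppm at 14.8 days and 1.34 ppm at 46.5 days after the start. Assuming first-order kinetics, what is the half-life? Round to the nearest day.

Over Δt = 46.5 − 14.8 = 31.7 days, the level fell by a factor of 21.5/1.34 ≈ 16.045.
n = log₂(16.045) ≈ 4.004 half-lives, so t½ = 31.7/4.004 ≈ 7.917 days.

8 days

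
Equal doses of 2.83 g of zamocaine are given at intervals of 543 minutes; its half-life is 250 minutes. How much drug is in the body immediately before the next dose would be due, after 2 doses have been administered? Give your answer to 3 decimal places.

The 2 doses were given 1086, 543 minutes ago.
Total = 2.83·(1/2)^(1086/250) + 2.83·(1/2)^(543/250)
      = 0.13935 + 0.62799 ≈ 0.76734 g.

0.767 g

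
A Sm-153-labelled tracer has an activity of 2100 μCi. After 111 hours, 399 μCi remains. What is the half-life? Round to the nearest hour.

A/A₀ = 399/2100 ≈ 0.19.
n = log₂(5.2632) ≈ 2.3959 half-lives elapsed in 111 hours.
t½ = 111/2.3959 ≈ 46.329 hours.

46 hours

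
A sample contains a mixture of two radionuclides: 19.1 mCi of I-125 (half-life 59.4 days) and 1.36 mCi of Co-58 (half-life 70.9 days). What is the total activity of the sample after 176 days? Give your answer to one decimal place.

I-125: 19.1 × (1/2)^(176/59.4) = 19.1 × (1/2)^2.963 ≈ 2.4496 mCi.
Co-58: 1.36 × (1/2)^(176/70.9) = 1.36 × (1/2)^2.4824 ≈ 0.24337 mCi.
Total = 2.4496 + 0.24337 ≈ 2.693 mCi.

2.7 mCi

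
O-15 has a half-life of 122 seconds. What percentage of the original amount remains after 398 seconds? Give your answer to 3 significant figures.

n = 398/122 ≈ 3.2623 half-lives.
Fraction remaining = (1/2)^3.2623 ≈ 0.10422, i.e. 10.422%.

10.4%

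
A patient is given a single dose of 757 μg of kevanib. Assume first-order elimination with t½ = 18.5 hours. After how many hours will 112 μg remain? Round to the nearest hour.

Fraction remaining = 112/757 ≈ 0.14795.
n = log₂(757/112) = ln(6.7589)/ln 2 ≈ 2.7568 half-lives.
t = n × t½ = 2.7568 × 18.5 ≈ 51.001 hours.

51 hours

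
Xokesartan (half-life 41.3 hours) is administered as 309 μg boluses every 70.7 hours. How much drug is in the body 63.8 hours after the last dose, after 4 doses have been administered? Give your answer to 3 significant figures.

The 4 doses were given 275.9, 205.2, 134.5, 63.8 hours ago.
Total = 309·(1/2)^(275.9/41.3) + 309·(1/2)^(205.2/41.3) + 309·(1/2)^(134.5/41.3) + 309·(1/2)^(63.8/41.3)
      = 3.0127 + 9.8692 + 32.33 + 105.91 ≈ 151.12 μg.

151 μg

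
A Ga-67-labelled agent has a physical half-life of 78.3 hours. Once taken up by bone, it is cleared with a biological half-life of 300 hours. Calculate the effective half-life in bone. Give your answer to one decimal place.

1/t_eff = 1/t_phys + 1/t_biol = 1/78.3 + 1/300 = 0.016105 per hour.
t_eff = 78.3 × 300 / (78.3 + 300) ≈ 62.094 hours.

62.1 hours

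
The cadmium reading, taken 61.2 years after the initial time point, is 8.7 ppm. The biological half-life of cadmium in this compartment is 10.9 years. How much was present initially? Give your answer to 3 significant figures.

Number of half-lives elapsed: n = 61.2/10.9 ≈ 5.6147.
A₀ = A × 2^n = 8.7 × 2^5.6147 = 8.7 × 48.999 ≈ 426.29 ppm.

426 ppm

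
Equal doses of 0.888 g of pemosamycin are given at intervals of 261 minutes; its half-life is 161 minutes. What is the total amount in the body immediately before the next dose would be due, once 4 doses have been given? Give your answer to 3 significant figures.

0.423 g

The 4 doses were given 1044, 783, 522, 261 minutes ago.
Total = 0.888·(1/2)^(1044/161) + 0.888·(1/2)^(783/161) + 0.888·(1/2)^(522/161) + 0.888·(1/2)^(261/161)
      = 0.0099173 + 0.030507 + 0.093843 + 0.28867 ≈ 0.42294 g.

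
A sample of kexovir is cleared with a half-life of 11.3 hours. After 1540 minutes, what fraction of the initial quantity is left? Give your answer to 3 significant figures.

0.207

1540 minutes = 25.6667 hours.
n = 25.6667/11.3 ≈ 2.2714 half-lives.
Fraction remaining = (1/2)^2.2714 ≈ 0.20713.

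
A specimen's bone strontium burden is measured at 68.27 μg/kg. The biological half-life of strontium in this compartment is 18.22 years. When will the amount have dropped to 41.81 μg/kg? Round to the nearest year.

13 years

Fraction remaining = 41.81/68.27 ≈ 0.61242.
n = log₂(68.27/41.81) = ln(1.6329)/ln 2 ≈ 0.7074 half-lives.
t = n × t½ = 0.7074 × 18.22 ≈ 12.889 years.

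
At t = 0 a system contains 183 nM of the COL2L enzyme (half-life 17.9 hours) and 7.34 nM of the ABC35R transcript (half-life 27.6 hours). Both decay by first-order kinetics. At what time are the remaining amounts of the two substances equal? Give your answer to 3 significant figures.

236 hours

Set 183·(1/2)^(t/17.9) = 7.34·(1/2)^(t/27.6).
Taking log₂: log₂(183/7.34) = t·(1/17.9 − 1/27.6).
log₂(24.932) = 4.6399; 1/17.9 − 1/27.6 = 0.019634.
t = 4.6399 / 0.019634 ≈ 236.32 hours.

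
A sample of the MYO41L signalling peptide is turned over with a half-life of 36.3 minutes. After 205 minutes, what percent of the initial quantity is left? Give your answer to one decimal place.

n = 205/36.3 ≈ 5.6474 half-lives.
Fraction remaining = (1/2)^5.6474 ≈ 0.019951, i.e. 1.9951%.

2.0%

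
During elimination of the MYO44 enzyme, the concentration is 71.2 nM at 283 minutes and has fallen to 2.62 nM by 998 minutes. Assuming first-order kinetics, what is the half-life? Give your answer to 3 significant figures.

150 minutes

Over Δt = 998 − 283 = 715 minutes, the level fell by a factor of 71.2/2.62 ≈ 27.176.
n = log₂(27.176) ≈ 4.7642 half-lives, so t½ = 715/4.7642 ≈ 150.08 minutes.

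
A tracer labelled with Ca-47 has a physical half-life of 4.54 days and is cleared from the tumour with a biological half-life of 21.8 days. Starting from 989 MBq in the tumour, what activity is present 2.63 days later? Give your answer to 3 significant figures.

609 MBq

1/t_eff = 1/t_phys + 1/t_biol = 1/4.54 + 1/21.8 = 0.26614 per day.
t_eff = 4.54 × 21.8 / (4.54 + 21.8) ≈ 3.7575 days.
Remaining = 989 × (1/2)^(2.63/3.7575) = 989 × (1/2)^0.69994 ≈ 608.83 MBq.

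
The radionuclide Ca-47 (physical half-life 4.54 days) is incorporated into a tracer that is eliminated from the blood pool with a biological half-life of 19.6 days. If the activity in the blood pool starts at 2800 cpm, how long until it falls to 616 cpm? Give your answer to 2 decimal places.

8.05 days

1/t_eff = 1/t_phys + 1/t_biol = 1/4.54 + 1/19.6 = 0.27128 per day.
t_eff = 4.54 × 19.6 / (4.54 + 19.6) ≈ 3.6862 days.
n = log₂(2800/616) ≈ 2.1844; t = 2.1844 × 3.6862 ≈ 8.0521 days.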